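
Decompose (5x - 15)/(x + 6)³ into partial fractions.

(5x - 15) = α(x + 6)² + β(x + 6) + γ. At x = -6: γ = 5·(-6) - 15 = -45. Coefficients: α = 0, β = 5
Result: 5/(x + 6)² - 45/(x + 6)³


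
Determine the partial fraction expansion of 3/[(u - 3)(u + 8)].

3/(u - 3)(u + 8) = P/(u - 3) + Q/(u + 8). P = 3/(3 + 8) = 3/11, Q = 3/(-8 - 3) = -3/11
Result: (3/11)/(u - 3) - (3/11)/(u + 8)


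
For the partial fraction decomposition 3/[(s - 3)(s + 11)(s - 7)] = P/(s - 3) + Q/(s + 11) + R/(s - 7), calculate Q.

Cover-up at s = -11: Q = 3/[(-11 - 3)(-11 - 7)] = 3/[(-14)(-18)] = 3/252 = 1/84


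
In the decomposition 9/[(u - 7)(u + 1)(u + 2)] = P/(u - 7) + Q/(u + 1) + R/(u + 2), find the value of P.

Cover-up at u = 7: P = 9/[(7 + 1)(7 + 2)] = 9/[(8)(9)] = 9/72 = 1/8


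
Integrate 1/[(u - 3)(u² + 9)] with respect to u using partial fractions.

Cover-up at u=3: A = 1/(3²+9) = 1/18. Coeff matching: B = -1/18, C = -1/6. Decomposition: (1/18)/(u - 3) - ((1/18)u + 1/6)/(u² + 9). Integrate: linear → ln, quadratic → (1/2)ln + arctan: (1/18) ln|(u - 3)| - (1/36) ln(u² + 9) - (1/18) arctan(u/3) + C


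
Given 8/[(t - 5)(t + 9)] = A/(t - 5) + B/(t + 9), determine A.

Cover-up at t = 5: A = 8/(5 + 9) = 8/14 = 4/7


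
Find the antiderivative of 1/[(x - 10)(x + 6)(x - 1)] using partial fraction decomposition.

Cover-up: α = 1/144, β = 1/112, γ = -1/63. Decomposition: (1/144)/(x - 10) + (1/112)/(x + 6) - (1/63)/(x - 1). Integrate each term: (1/144) ln|(x - 10)| + (1/112) ln|(x + 6)| - (1/63) ln|(x - 1)| + C


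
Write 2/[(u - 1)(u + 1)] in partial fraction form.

2/(u - 1)(u + 1) = P/(u - 1) + Q/(u + 1). P = 2/(1 + 1) = 1, Q = 2/(-1 - 1) = -1
Result: 1/(u - 1) - 1/(u + 1)


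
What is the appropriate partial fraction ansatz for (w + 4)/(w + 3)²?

Repeated linear factor: P/(w + 3) + Q/(w + 3)²


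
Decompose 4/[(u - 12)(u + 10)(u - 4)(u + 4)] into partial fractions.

Using Heaviside cover-up: (1/704)/(u - 12) - (1/462)/(u + 10) - (1/224)/(u - 4) + (1/192)/(u + 4)


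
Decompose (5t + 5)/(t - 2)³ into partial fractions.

(5t + 5) = A(t - 2)² + B(t - 2) + C. At t = 2: C = 5·2 + 5 = 15. Coefficients: A = 0, B = 5
Result: 5/(t - 2)² + 15/(t - 2)³


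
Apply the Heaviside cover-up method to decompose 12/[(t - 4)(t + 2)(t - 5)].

Cover (t - 4), t=4: A = 12/[(4 + 2)(4 - 5)] = -2. Cover (t + 2), t=-2: B = 12/[(-2 - 4)(-2 - 5)] = 2/7. Cover (t - 5), t=5: C = 12/[(5 - 4)(5 + 2)] = 12/7.
Result: -2/(t - 4) + (2/7)/(t + 2) + (12/7)/(t - 5)


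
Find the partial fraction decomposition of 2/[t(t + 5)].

2/t(t + 5) = A/t + B/(t + 5). A = 2/(0 + 5) = 2/5, B = 2/(-5 - 0) = -2/5
Result: (2/5)/t - (2/5)/(t + 5)


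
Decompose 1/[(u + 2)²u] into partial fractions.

Cover-up at u=0: C = 1/(0 + 2)² = 1/4. Cover-up at u=-2: B = 1/(-2 - 0) = -1/2. Comparing u² coeff: A = -C = -1/4
Result: (-1/4)/(u + 2) - (1/2)/(u + 2)² + (1/4)/u


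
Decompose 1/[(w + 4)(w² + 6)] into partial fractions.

Cover-up at w = -4: P = 1/((-4)² + 6) = 1/22. Then Q = -P = -1/22, R = -P·(0 - 4) = 2/11
Result: (1/22)/(w + 4) - ((1/22)w - 2/11)/(w² + 6)


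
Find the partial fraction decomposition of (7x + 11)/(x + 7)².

(7x + 11) = P(x + 7) + Q. At x = -7: Q = 7·(-7) + 11 = -38. Coeff of x: P = 7
Result: 7/(x + 7) - 38/(x + 7)²


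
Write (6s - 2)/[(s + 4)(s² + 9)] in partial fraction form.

At s=-4: A = (6·(-4) - 2)/((-4)² + 9) = -26/25. B = -A = 26/25, C = 6 - (-4)·A = 46/25
Result: (-26/25)/(s + 4) + ((26/25)s + 46/25)/(s² + 9)


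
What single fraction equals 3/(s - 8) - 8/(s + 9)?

Common denominator (s - 8)(s + 9). Numerator: 3(s + 9) - 8(s - 8) = (3s + 27) - (8s - 64) = -5s + 91
Result: (-5s + 91)/[(s - 8)(s + 9)]


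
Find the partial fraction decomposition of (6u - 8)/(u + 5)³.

(6u - 8) = P(u + 5)² + Q(u + 5) + R. At u = -5: R = 6·(-5) - 8 = -38. Coefficients: P = 0, Q = 6
Result: 6/(u + 5)² - 38/(u + 5)³


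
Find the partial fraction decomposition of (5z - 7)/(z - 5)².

(5z - 7) = α(z - 5) + β. At z = 5: β = 5·5 - 7 = 18. Coeff of z: α = 5
Result: 5/(z - 5) + 18/(z - 5)²


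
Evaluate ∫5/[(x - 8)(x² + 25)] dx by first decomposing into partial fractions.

Cover-up at x=8: A = 5/(8²+25) = 5/89. Coeff matching: B = -5/89, C = -40/89. Decomposition: (5/89)/(x - 8) - ((5/89)x + 40/89)/(x² + 25). Integrate: linear → ln, quadratic → (1/2)ln + arctan: (5/89) ln|(x - 8)| - (5/178) ln(x² + 25) - (8/89) arctan(x/5) + C


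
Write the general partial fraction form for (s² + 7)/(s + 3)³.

Repeated linear factor (power 3): A/(s + 3) + B/(s + 3)² + C/(s + 3)³


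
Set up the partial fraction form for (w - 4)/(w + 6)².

Repeated linear factor: A/(w + 6) + B/(w + 6)²


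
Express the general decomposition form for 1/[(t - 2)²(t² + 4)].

Repeated linear + quadratic: P/(t - 2) + Q/(t - 2)² + (Rt + S)/(t² + 4)


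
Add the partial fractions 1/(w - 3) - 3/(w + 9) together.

Common denominator (w - 3)(w + 9). Numerator: 1(w + 9) - 3(w - 3) = (w + 9) - (3w - 9) = -2w + 18
Result: (-2w + 18)/[(w - 3)(w + 9)]


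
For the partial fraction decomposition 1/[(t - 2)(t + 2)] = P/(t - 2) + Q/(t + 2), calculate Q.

Cover-up at t = -2: Q = 1/(-2 - 2) = -1/4


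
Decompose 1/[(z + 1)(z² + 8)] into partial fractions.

Cover-up at z = -1: A = 1/((-1)² + 8) = 1/9. Then B = -A = -1/9, C = -A·(0 - 1) = 1/9
Result: (1/9)/(z + 1) - ((1/9)z - 1/9)/(z² + 8)


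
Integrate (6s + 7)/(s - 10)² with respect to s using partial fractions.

Decompose: α = 6, β = 6·10 + 7 = 67, so (6s + 7)/(s - 10)² = 6/(s - 10) + 67/(s - 10)². Integrate: ∫ α/(s - 10) ds = 6 ln|(s - 10)|; ∫ β/(s - 10)² ds = -67/(s - 10). Sum: 6 ln|(s - 10)| - 67/(s - 10) + C


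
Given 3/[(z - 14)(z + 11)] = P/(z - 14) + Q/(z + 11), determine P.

Cover-up at z = 14: P = 3/(14 + 11) = 3/25


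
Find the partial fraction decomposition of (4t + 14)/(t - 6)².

(4t + 14) = α(t - 6) + β. At t = 6: β = 4·6 + 14 = 38. Coeff of t: α = 4
Result: 4/(t - 6) + 38/(t - 6)²


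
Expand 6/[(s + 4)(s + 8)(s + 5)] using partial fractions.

Using cover-up method: P = 3/2, Q = 1/2, R = -2
Result: (3/2)/(s + 4) + (1/2)/(s + 8) - 2/(s + 5)


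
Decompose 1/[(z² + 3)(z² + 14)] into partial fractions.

Coefficient matching gives A = C = 0, B = 1/(14-3) = 1/11, D = -B = -1/11
Result: (1/11)/(z² + 3) - (1/11)/(z² + 14)


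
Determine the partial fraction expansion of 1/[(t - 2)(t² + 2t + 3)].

Cover-up at t = 2: α = 1/(2² + 2·2 + 3) = 1/11. Then β = -α = -1/11, γ = -α·(2 + 2) = -4/11
Result: (1/11)/(t - 2) - ((1/11)t + 4/11)/(t² + 2t + 3)


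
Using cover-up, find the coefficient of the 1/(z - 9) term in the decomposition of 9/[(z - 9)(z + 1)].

Cover (z - 9), set z=9: 9/((z + 1) at z=9) = 9/(10) = 9/10


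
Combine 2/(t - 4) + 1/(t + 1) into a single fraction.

Common denominator (t - 4)(t + 1). Numerator: 2(t + 1) + 1(t - 4) = (2t + 2) + (t - 4) = 3t - 2
Result: (3t - 2)/[(t - 4)(t + 1)]


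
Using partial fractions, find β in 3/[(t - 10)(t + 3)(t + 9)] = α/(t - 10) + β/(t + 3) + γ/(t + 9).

Cover-up at t = -3: β = 3/[(-3 - 10)(-3 + 9)] = 3/[(-13)(6)] = -3/78 = -1/26


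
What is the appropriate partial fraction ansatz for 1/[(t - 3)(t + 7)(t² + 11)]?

Two linear + quadratic: A/(t - 3) + B/(t + 7) + (Ct + D)/(t² + 11)


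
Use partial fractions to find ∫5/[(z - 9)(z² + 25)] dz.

Cover-up at z=9: α = 5/(9²+25) = 5/106. Coeff matching: β = -5/106, γ = -45/106. Decomposition: (5/106)/(z - 9) - ((5/106)z + 45/106)/(z² + 25). Integrate: linear → ln, quadratic → (1/2)ln + arctan: (5/106) ln|(z - 9)| - (5/212) ln(z² + 25) - (9/106) arctan(z/5) + C


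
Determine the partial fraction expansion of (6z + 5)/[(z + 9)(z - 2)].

At z=-9: P = (6·(-9) + 5)/(-9 - 2) = 49/11. At z=2: Q = (6·2 + 5)/(2 + 9) = 17/11
Result: (49/11)/(z + 9) + (17/11)/(z - 2)


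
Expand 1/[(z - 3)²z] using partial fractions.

Cover-up at z=0: γ = 1/(0 - 3)² = 1/9. Cover-up at z=3: β = 1/(3 - 0) = 1/3. Comparing z² coeff: α = -γ = -1/9
Result: (-1/9)/(z - 3) + (1/3)/(z - 3)² + (1/9)/z


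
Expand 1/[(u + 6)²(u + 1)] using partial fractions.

Cover-up at u=-1: γ = 1/(-1 + 6)² = 1/25. Cover-up at u=-6: β = 1/(-6 + 1) = -1/5. Comparing u² coeff: α = -γ = -1/25
Result: (-1/25)/(u + 6) - (1/5)/(u + 6)² + (1/25)/(u + 1)


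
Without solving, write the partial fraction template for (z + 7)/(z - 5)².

Repeated linear factor: P/(z - 5) + Q/(z - 5)²


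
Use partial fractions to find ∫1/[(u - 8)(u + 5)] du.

Decompose: 1/[(u - 8)(u + 5)] = (1/13)/(u - 8) - (1/13)/(u + 5). Integrate each term: (1/13) ln|(u - 8)| - (1/13) ln|(u + 5)| + C


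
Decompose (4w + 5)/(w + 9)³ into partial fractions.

(4w + 5) = α(w + 9)² + β(w + 9) + γ. At w = -9: γ = 4·(-9) + 5 = -31. Coefficients: α = 0, β = 4
Result: 4/(w + 9)² - 31/(w + 9)³


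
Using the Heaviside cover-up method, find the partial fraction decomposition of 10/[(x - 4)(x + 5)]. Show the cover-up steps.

Cover (x - 4): set x=4, get A = 10/(4 + 5) = 10/9. Cover (x + 5): set x=-5, get B = 10/(-5 - 4) = -10/9.
Result: (10/9)/(x - 4) - (10/9)/(x + 5)


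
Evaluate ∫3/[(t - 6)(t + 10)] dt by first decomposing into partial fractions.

Decompose: 3/[(t - 6)(t + 10)] = (3/16)/(t - 6) - (3/16)/(t + 10). Integrate each term: (3/16) ln|(t - 6)| - (3/16) ln|(t + 10)| + C


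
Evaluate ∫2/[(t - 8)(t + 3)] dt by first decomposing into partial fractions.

Decompose: 2/[(t - 8)(t + 3)] = (2/11)/(t - 8) - (2/11)/(t + 3). Integrate each term: (2/11) ln|(t - 8)| - (2/11) ln|(t + 3)| + C


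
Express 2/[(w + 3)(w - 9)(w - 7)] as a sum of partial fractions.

Using cover-up method: A = 1/60, B = 1/12, C = -1/10
Result: (1/60)/(w + 3) + (1/12)/(w - 9) - (1/10)/(w - 7)


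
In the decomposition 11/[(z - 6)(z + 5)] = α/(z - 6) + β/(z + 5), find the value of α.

Cover-up at z = 6: α = 11/(6 + 5) = 11/11 = 1


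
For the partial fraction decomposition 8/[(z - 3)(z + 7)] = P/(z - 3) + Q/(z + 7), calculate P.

Cover-up at z = 3: P = 8/(3 + 7) = 8/10 = 4/5


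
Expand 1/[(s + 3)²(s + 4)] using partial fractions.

Cover-up at s=-4: R = 1/(-4 + 3)² = 1. Cover-up at s=-3: Q = 1/(-3 + 4) = 1. Comparing s² coeff: P = -R = -1
Result: -1/(s + 3) + 1/(s + 3)² + 1/(s + 4)


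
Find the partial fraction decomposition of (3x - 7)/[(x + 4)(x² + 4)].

At x=-4: α = (3·(-4) - 7)/((-4)² + 4) = -19/20. β = -α = 19/20, γ = 3 - (-4)·α = -4/5
Result: (-19/20)/(x + 4) + ((19/20)x - 4/5)/(x² + 4)


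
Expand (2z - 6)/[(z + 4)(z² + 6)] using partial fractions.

At z=-4: P = (2·(-4) - 6)/((-4)² + 6) = -7/11. Q = -P = 7/11, R = 2 - (-4)·P = -6/11
Result: (-7/11)/(z + 4) + ((7/11)z - 6/11)/(z² + 6)


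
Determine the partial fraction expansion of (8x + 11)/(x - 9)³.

(8x + 11) = P(x - 9)² + Q(x - 9) + R. At x = 9: R = 8·9 + 11 = 83. Coefficients: P = 0, Q = 8
Result: 8/(x - 9)² + 83/(x - 9)³


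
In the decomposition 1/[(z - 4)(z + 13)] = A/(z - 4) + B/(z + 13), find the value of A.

Cover-up at z = 4: A = 1/(4 + 13) = 1/17


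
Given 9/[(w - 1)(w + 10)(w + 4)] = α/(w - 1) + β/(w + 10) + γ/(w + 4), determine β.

Cover-up at w = -10: β = 9/[(-10 - 1)(-10 + 4)] = 9/[(-11)(-6)] = 9/66 = 3/22


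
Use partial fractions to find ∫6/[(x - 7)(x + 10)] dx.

Decompose: 6/[(x - 7)(x + 10)] = (6/17)/(x - 7) - (6/17)/(x + 10). Integrate each term: (6/17) ln|(x - 7)| - (6/17) ln|(x + 10)| + C


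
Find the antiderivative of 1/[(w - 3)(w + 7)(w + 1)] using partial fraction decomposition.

Cover-up: P = 1/40, Q = 1/60, R = -1/24. Decomposition: (1/40)/(w - 3) + (1/60)/(w + 7) - (1/24)/(w + 1). Integrate each term: (1/40) ln|(w - 3)| + (1/60) ln|(w + 7)| - (1/24) ln|(w + 1)| + C


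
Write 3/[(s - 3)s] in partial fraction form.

3/(s - 3)s = α/(s - 3) + β/s. α = 3/(3 - 0) = 1, β = 3/(0 - 3) = -1
Result: 1/(s - 3) - 1/s


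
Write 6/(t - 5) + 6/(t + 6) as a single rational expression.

Common denominator (t - 5)(t + 6). Numerator: 6(t + 6) + 6(t - 5) = (6t + 36) + (6t - 30) = 12t + 6
Result: (12t + 6)/[(t - 5)(t + 6)]


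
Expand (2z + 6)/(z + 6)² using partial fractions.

(2z + 6) = A(z + 6) + B. At z = -6: B = 2·(-6) + 6 = -6. Coeff of z: A = 2
Result: 2/(z + 6) - 6/(z + 6)²


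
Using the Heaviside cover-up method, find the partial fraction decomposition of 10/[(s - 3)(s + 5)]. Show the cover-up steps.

Cover (s - 3): set s=3, get P = 10/(3 + 5) = 5/4. Cover (s + 5): set s=-5, get Q = 10/(-5 - 3) = -5/4.
Result: (5/4)/(s - 3) - (5/4)/(s + 5)


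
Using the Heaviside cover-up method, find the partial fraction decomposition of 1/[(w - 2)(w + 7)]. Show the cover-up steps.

Cover (w - 2): set w=2, get A = 1/(2 + 7) = 1/9. Cover (w + 7): set w=-7, get B = 1/(-7 - 2) = -1/9.
Result: (1/9)/(w - 2) - (1/9)/(w + 7)


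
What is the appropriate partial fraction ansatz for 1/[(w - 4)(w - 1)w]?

Three distinct linear factors: A/(w - 4) + B/(w - 1) + C/w


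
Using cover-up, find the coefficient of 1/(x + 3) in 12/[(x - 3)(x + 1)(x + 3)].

Cover (x + 3), set x=-3: 12/[(-3 - 3)(-3 + 1)] = 1


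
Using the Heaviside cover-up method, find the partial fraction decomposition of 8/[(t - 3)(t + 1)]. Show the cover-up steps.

Cover (t - 3): set t=3, get α = 8/(3 + 1) = 2. Cover (t + 1): set t=-1, get β = 8/(-1 - 3) = -2.
Result: 2/(t - 3) - 2/(t + 1)


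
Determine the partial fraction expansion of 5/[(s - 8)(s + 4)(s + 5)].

Using cover-up method: α = 5/156, β = -5/12, γ = 5/13
Result: (5/156)/(s - 8) - (5/12)/(s + 4) + (5/13)/(s + 5)


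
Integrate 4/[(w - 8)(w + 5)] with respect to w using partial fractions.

Decompose: 4/[(w - 8)(w + 5)] = (4/13)/(w - 8) - (4/13)/(w + 5). Integrate each term: (4/13) ln|(w - 8)| - (4/13) ln|(w + 5)| + C


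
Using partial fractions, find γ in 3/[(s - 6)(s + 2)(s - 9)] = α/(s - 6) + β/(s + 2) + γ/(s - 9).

Cover-up at s = 9: γ = 3/[(9 - 6)(9 + 2)] = 3/[(3)(11)] = 3/33 = 1/11


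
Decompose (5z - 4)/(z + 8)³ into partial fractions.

(5z - 4) = α(z + 8)² + β(z + 8) + γ. At z = -8: γ = 5·(-8) - 4 = -44. Coefficients: α = 0, β = 5
Result: 5/(z + 8)² - 44/(z + 8)³


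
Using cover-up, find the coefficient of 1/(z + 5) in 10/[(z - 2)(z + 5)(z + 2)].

Cover (z + 5), set z=-5: 10/[(-5 - 2)(-5 + 2)] = 10/21


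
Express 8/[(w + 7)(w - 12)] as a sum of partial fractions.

8/(w + 7)(w - 12) = P/(w + 7) + Q/(w - 12). P = 8/(-7 - 12) = -8/19, Q = 8/(12 + 7) = 8/19
Result: (-8/19)/(w + 7) + (8/19)/(w - 12)


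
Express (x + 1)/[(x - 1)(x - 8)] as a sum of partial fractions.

At x=1: A = (1·1 + 1)/(1 - 8) = -2/7. At x=8: B = (1·8 + 1)/(8 - 1) = 9/7
Result: (-2/7)/(x - 1) + (9/7)/(x - 8)


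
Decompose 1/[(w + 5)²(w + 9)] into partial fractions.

Cover-up at w=-9: γ = 1/(-9 + 5)² = 1/16. Cover-up at w=-5: β = 1/(-5 + 9) = 1/4. Comparing w² coeff: α = -γ = -1/16
Result: (-1/16)/(w + 5) + (1/4)/(w + 5)² + (1/16)/(w + 9)


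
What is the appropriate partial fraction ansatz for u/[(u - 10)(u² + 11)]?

Linear + irreducible quadratic: A/(u - 10) + (Bu + C)/(u² + 11)


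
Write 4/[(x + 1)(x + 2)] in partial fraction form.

4/(x + 1)(x + 2) = α/(x + 1) + β/(x + 2). α = 4/(-1 + 2) = 4, β = 4/(-2 + 1) = -4
Result: 4/(x + 1) - 4/(x + 2)


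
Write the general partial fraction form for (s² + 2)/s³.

Repeated linear factor (power 3): P/s + Q/s² + R/s³


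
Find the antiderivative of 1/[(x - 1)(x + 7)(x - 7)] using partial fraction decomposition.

Cover-up: P = -1/48, Q = 1/112, R = 1/84. Decomposition: (-1/48)/(x - 1) + (1/112)/(x + 7) + (1/84)/(x - 7). Integrate each term: (-1/48) ln|(x - 1)| + (1/112) ln|(x + 7)| + (1/84) ln|(x - 7)| + C


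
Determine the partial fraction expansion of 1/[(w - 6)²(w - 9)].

Cover-up at w=9: γ = 1/(9 - 6)² = 1/9. Cover-up at w=6: β = 1/(6 - 9) = -1/3. Comparing w² coeff: α = -γ = -1/9
Result: (-1/9)/(w - 6) - (1/3)/(w - 6)² + (1/9)/(w - 9)


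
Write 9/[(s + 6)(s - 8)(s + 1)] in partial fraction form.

Using cover-up method: P = 9/70, Q = 1/14, R = -1/5
Result: (9/70)/(s + 6) + (1/14)/(s - 8) - (1/5)/(s + 1)


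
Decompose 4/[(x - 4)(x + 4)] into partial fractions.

4/(x - 4)(x + 4) = α/(x - 4) + β/(x + 4). α = 4/(4 + 4) = 1/2, β = 4/(-4 - 4) = -1/2
Result: (1/2)/(x - 4) - (1/2)/(x + 4)


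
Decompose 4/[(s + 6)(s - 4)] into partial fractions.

4/(s + 6)(s - 4) = α/(s + 6) + β/(s - 4). α = 4/(-6 - 4) = -2/5, β = 4/(4 + 6) = 2/5
Result: (-2/5)/(s + 6) + (2/5)/(s - 4)


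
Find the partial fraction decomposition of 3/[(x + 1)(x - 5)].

3/(x + 1)(x - 5) = A/(x + 1) + B/(x - 5). A = 3/(-1 - 5) = -1/2, B = 3/(5 + 1) = 1/2
Result: (-1/2)/(x + 1) + (1/2)/(x - 5)


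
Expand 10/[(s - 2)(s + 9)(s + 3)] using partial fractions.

Using cover-up method: α = 2/11, β = 5/33, γ = -1/3
Result: (2/11)/(s - 2) + (5/33)/(s + 9) - (1/3)/(s + 3)


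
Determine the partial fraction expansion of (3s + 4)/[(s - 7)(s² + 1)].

At s=7: P = (3·7 + 4)/(7² + 1) = 1/2. Q = -P = -1/2, R = 3 - 7·P = -1/2
Result: (1/2)/(s - 7) - ((1/2)s + 1/2)/(s² + 1)


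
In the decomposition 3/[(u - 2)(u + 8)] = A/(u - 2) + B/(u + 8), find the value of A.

Cover-up at u = 2: A = 3/(2 + 8) = 3/10


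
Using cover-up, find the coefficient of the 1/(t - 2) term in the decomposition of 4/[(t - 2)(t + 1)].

Cover (t - 2), set t=2: 4/((t + 1) at t=2) = 4/(3) = 4/3


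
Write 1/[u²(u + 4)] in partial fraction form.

Cover-up at u=-4: R = 1/(-4 - 0)² = 1/16. Cover-up at u=0: Q = 1/(0 + 4) = 1/4. Comparing u² coeff: P = -R = -1/16
Result: (-1/16)/u + (1/4)/u² + (1/16)/(u + 4)


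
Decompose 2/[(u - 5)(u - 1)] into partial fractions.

2/(u - 5)(u - 1) = P/(u - 5) + Q/(u - 1). P = 2/(5 - 1) = 1/2, Q = 2/(1 - 5) = -1/2
Result: (1/2)/(u - 5) - (1/2)/(u - 1)


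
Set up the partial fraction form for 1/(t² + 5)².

Repeated quadratic factor: (Pt + Q)/(t² + 5) + (Rt + S)/(t² + 5)²


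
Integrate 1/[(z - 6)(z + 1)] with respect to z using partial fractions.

Decompose: 1/[(z - 6)(z + 1)] = (1/7)/(z - 6) - (1/7)/(z + 1). Integrate each term: (1/7) ln|(z - 6)| - (1/7) ln|(z + 1)| + C


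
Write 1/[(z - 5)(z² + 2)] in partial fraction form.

Cover-up at z = 5: P = 1/(5² + 2) = 1/27. Then Q = -P = -1/27, R = -P·(0 + 5) = -5/27
Result: (1/27)/(z - 5) - ((1/27)z + 5/27)/(z² + 2)


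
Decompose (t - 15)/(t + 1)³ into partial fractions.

(t - 15) = P(t + 1)² + Q(t + 1) + R. At t = -1: R = 1·(-1) - 15 = -16. Coefficients: P = 0, Q = 1
Result: 1/(t + 1)² - 16/(t + 1)³


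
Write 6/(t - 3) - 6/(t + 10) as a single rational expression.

Common denominator (t - 3)(t + 10). Numerator: 6(t + 10) - 6(t - 3) = (6t + 60) - (6t - 18) = 78
Result: (78)/[(t - 3)(t + 10)]


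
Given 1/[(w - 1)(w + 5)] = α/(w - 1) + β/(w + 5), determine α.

Cover-up at w = 1: α = 1/(1 + 5) = 1/6


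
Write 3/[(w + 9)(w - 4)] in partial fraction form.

3/(w + 9)(w - 4) = α/(w + 9) + β/(w - 4). α = 3/(-9 - 4) = -3/13, β = 3/(4 + 9) = 3/13
Result: (-3/13)/(w + 9) + (3/13)/(w - 4)


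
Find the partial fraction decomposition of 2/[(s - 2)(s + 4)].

2/(s - 2)(s + 4) = α/(s - 2) + β/(s + 4). α = 2/(2 + 4) = 1/3, β = 2/(-4 - 2) = -1/3
Result: (1/3)/(s - 2) - (1/3)/(s + 4)


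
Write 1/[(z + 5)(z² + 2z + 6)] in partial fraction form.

Cover-up at z = -5: A = 1/((-5)² + 2·(-5) + 6) = 1/21. Then B = -A = -1/21, C = -A·(2 - 5) = 1/7
Result: (1/21)/(z + 5) - ((1/21)z - 1/7)/(z² + 2z + 6)


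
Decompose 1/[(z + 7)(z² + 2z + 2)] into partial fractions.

Cover-up at z = -7: P = 1/((-7)² + 2·(-7) + 2) = 1/37. Then Q = -P = -1/37, R = -P·(2 - 7) = 5/37
Result: (1/37)/(z + 7) - ((1/37)z - 5/37)/(z² + 2z + 2)


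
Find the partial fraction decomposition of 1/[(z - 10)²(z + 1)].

Cover-up at z=-1: C = 1/(-1 - 10)² = 1/121. Cover-up at z=10: B = 1/(10 + 1) = 1/11. Comparing z² coeff: A = -C = -1/121
Result: (-1/121)/(z - 10) + (1/11)/(z - 10)² + (1/121)/(z + 1)


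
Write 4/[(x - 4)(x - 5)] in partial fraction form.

4/(x - 4)(x - 5) = P/(x - 4) + Q/(x - 5). P = 4/(4 - 5) = -4, Q = 4/(5 - 4) = 4
Result: -4/(x - 4) + 4/(x - 5)


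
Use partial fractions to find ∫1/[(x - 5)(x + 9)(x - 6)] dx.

Cover-up: A = -1/14, B = 1/210, C = 1/15. Decomposition: (-1/14)/(x - 5) + (1/210)/(x + 9) + (1/15)/(x - 6). Integrate each term: (-1/14) ln|(x - 5)| + (1/210) ln|(x + 9)| + (1/15) ln|(x - 6)| + C


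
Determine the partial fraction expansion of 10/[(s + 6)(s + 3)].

10/(s + 6)(s + 3) = P/(s + 6) + Q/(s + 3). P = 10/(-6 + 3) = -10/3, Q = 10/(-3 + 6) = 10/3
Result: (-10/3)/(s + 6) + (10/3)/(s + 3)


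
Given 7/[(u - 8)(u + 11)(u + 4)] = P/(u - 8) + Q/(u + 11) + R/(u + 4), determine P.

Cover-up at u = 8: P = 7/[(8 + 11)(8 + 4)] = 7/[(19)(12)] = 7/228


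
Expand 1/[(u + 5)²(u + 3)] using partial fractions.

Cover-up at u=-3: R = 1/(-3 + 5)² = 1/4. Cover-up at u=-5: Q = 1/(-5 + 3) = -1/2. Comparing u² coeff: P = -R = -1/4
Result: (-1/4)/(u + 5) - (1/2)/(u + 5)² + (1/4)/(u + 3)


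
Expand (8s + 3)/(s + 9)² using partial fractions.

(8s + 3) = α(s + 9) + β. At s = -9: β = 8·(-9) + 3 = -69. Coeff of s: α = 8
Result: 8/(s + 9) - 69/(s + 9)²


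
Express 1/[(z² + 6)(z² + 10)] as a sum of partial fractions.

Coefficient matching gives A = C = 0, B = 1/(10-6) = 1/4, D = -B = -1/4
Result: (1/4)/(z² + 6) - (1/4)/(z² + 10)


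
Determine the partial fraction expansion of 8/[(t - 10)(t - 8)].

8/(t - 10)(t - 8) = P/(t - 10) + Q/(t - 8). P = 8/(10 - 8) = 4, Q = 8/(8 - 10) = -4
Result: 4/(t - 10) - 4/(t - 8)


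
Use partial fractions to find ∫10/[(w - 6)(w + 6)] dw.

Decompose: 10/[(w - 6)(w + 6)] = (5/6)/(w - 6) - (5/6)/(w + 6). Integrate each term: (5/6) ln|(w - 6)| - (5/6) ln|(w + 6)| + C


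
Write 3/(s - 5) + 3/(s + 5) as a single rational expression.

Common denominator (s - 5)(s + 5). Numerator: 3(s + 5) + 3(s - 5) = (3s + 15) + (3s - 15) = 6s
Result: (6s)/[(s - 5)(s + 5)]


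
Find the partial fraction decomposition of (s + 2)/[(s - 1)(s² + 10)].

At s=1: α = (1·1 + 2)/(1² + 10) = 3/11. β = -α = -3/11, γ = 1 - 1·α = 8/11
Result: (3/11)/(s - 1) - ((3/11)s - 8/11)/(s² + 10)


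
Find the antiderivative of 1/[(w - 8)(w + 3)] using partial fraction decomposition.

Decompose: 1/[(w - 8)(w + 3)] = (1/11)/(w - 8) - (1/11)/(w + 3). Integrate each term: (1/11) ln|(w - 8)| - (1/11) ln|(w + 3)| + C


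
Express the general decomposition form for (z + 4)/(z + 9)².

Repeated linear factor: A/(z + 9) + B/(z + 9)²


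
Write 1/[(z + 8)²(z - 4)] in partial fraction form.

Cover-up at z=4: R = 1/(4 + 8)² = 1/144. Cover-up at z=-8: Q = 1/(-8 - 4) = -1/12. Comparing z² coeff: P = -R = -1/144
Result: (-1/144)/(z + 8) - (1/12)/(z + 8)² + (1/144)/(z - 4)


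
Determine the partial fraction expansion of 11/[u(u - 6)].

11/u(u - 6) = A/u + B/(u - 6). A = 11/(0 - 6) = -11/6, B = 11/(6 - 0) = 11/6
Result: (-11/6)/u + (11/6)/(u - 6)


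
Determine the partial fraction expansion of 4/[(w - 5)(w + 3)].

4/(w - 5)(w + 3) = P/(w - 5) + Q/(w + 3). P = 4/(5 + 3) = 1/2, Q = 4/(-3 - 5) = -1/2
Result: (1/2)/(w - 5) - (1/2)/(w + 3)


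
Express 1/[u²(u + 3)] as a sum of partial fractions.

Cover-up at u=-3: C = 1/(-3 - 0)² = 1/9. Cover-up at u=0: B = 1/(0 + 3) = 1/3. Comparing u² coeff: A = -C = -1/9
Result: (-1/9)/u + (1/3)/u² + (1/9)/(u + 3)


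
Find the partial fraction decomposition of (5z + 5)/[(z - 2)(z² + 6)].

At z=2: A = (5·2 + 5)/(2² + 6) = 3/2. B = -A = -3/2, C = 5 - 2·A = 2
Result: (3/2)/(z - 2) - ((3/2)z - 2)/(z² + 6)


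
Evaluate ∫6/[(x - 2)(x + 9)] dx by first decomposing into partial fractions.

Decompose: 6/[(x - 2)(x + 9)] = (6/11)/(x - 2) - (6/11)/(x + 9). Integrate each term: (6/11) ln|(x - 2)| - (6/11) ln|(x + 9)| + C


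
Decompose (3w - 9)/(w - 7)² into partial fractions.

(3w - 9) = α(w - 7) + β. At w = 7: β = 3·7 - 9 = 12. Coeff of w: α = 3
Result: 3/(w - 7) + 12/(w - 7)²


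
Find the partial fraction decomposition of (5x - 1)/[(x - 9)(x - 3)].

At x=9: α = (5·9 - 1)/(9 - 3) = 22/3. At x=3: β = (5·3 - 1)/(3 - 9) = -7/3
Result: (22/3)/(x - 9) - (7/3)/(x - 3)


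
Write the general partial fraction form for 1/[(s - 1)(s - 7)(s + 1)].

Three distinct linear factors: α/(s - 1) + β/(s - 7) + γ/(s + 1)


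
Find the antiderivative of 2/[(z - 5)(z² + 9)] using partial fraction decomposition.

Cover-up at z=5: A = 2/(5²+9) = 1/17. Coeff matching: B = -1/17, C = -5/17. Decomposition: (1/17)/(z - 5) - ((1/17)z + 5/17)/(z² + 9). Integrate: linear → ln, quadratic → (1/2)ln + arctan: (1/17) ln|(z - 5)| - (1/34) ln(z² + 9) - (5/51) arctan(z/3) + C


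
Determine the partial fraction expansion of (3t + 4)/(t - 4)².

(3t + 4) = P(t - 4) + Q. At t = 4: Q = 3·4 + 4 = 16. Coeff of t: P = 3
Result: 3/(t - 4) + 16/(t - 4)²


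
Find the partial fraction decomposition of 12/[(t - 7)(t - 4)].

12/(t - 7)(t - 4) = A/(t - 7) + B/(t - 4). A = 12/(7 - 4) = 4, B = 12/(4 - 7) = -4
Result: 4/(t - 7) - 4/(t - 4)


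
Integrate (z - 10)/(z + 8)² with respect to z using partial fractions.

Decompose: α = 1, β = 1·(-8) - 10 = -18, so (z - 10)/(z + 8)² = 1/(z + 8) - 18/(z + 8)². Integrate: ∫ α/(z + 8) dz = ln|(z + 8)|; ∫ β/(z + 8)² dz = 18/(z + 8). Sum: ln|(z + 8)| + 18/(z + 8) + C


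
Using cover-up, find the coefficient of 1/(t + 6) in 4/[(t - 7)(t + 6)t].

Cover (t + 6), set t=-6: 4/[(-6 - 7)(-6 - 0)] = 2/39


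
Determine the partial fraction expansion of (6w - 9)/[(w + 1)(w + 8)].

At w=-1: α = (6·(-1) - 9)/(-1 + 8) = -15/7. At w=-8: β = (6·(-8) - 9)/(-8 + 1) = 57/7
Result: (-15/7)/(w + 1) + (57/7)/(w + 8)


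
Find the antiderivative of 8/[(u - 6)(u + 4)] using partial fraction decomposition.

Decompose: 8/[(u - 6)(u + 4)] = (4/5)/(u - 6) - (4/5)/(u + 4). Integrate each term: (4/5) ln|(u - 6)| - (4/5) ln|(u + 4)| + C


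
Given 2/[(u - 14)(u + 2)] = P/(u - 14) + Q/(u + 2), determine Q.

Cover-up at u = -2: Q = 2/(-2 - 14) = -2/16 = -1/8


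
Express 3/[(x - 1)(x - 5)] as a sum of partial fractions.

3/(x - 1)(x - 5) = P/(x - 1) + Q/(x - 5). P = 3/(1 - 5) = -3/4, Q = 3/(5 - 1) = 3/4
Result: (-3/4)/(x - 1) + (3/4)/(x - 5)


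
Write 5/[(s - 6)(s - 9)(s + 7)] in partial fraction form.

Using cover-up method: α = -5/39, β = 5/48, γ = 5/208
Result: (-5/39)/(s - 6) + (5/48)/(s - 9) + (5/208)/(s + 7)


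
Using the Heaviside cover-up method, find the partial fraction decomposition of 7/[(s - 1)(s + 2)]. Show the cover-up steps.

Cover (s - 1): set s=1, get A = 7/(1 + 2) = 7/3. Cover (s + 2): set s=-2, get B = 7/(-2 - 1) = -7/3.
Result: (7/3)/(s - 1) - (7/3)/(s + 2)


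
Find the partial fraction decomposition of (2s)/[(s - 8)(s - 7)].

At s=8: α = (2·8 + 0)/(8 - 7) = 16. At s=7: β = (2·7 + 0)/(7 - 8) = -14
Result: 16/(s - 8) - 14/(s - 7)


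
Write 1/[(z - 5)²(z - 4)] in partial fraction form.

Cover-up at z=4: C = 1/(4 - 5)² = 1. Cover-up at z=5: B = 1/(5 - 4) = 1. Comparing z² coeff: A = -C = -1
Result: -1/(z - 5) + 1/(z - 5)² + 1/(z - 4)


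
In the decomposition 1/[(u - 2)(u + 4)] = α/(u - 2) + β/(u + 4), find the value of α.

Cover-up at u = 2: α = 1/(2 + 4) = 1/6


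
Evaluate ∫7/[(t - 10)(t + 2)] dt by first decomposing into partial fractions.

Decompose: 7/[(t - 10)(t + 2)] = (7/12)/(t - 10) - (7/12)/(t + 2). Integrate each term: (7/12) ln|(t - 10)| - (7/12) ln|(t + 2)| + C


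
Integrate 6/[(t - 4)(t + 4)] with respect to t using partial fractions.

Decompose: 6/[(t - 4)(t + 4)] = (3/4)/(t - 4) - (3/4)/(t + 4). Integrate each term: (3/4) ln|(t - 4)| - (3/4) ln|(t + 4)| + C


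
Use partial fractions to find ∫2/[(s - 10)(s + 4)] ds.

Decompose: 2/[(s - 10)(s + 4)] = (1/7)/(s - 10) - (1/7)/(s + 4). Integrate each term: (1/7) ln|(s - 10)| - (1/7) ln|(s + 4)| + C


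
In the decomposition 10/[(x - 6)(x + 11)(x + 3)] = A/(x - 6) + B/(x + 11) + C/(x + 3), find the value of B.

Cover-up at x = -11: B = 10/[(-11 - 6)(-11 + 3)] = 10/[(-17)(-8)] = 10/136 = 5/68


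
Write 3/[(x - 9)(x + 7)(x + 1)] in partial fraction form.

Using cover-up method: A = 3/160, B = 1/32, C = -1/20
Result: (3/160)/(x - 9) + (1/32)/(x + 7) - (1/20)/(x + 1)


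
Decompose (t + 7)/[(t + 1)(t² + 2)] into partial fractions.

At t=-1: α = (1·(-1) + 7)/((-1)² + 2) = 2. β = -α = -2, γ = 1 - (-1)·α = 3
Result: 2/(t + 1) - (2t - 3)/(t² + 2)


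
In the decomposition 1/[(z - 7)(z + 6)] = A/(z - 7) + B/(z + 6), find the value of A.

Cover-up at z = 7: A = 1/(7 + 6) = 1/13


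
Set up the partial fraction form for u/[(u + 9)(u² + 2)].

Linear + irreducible quadratic: P/(u + 9) + (Qu + R)/(u² + 2)


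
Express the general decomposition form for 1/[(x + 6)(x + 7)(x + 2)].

Three distinct linear factors: P/(x + 6) + Q/(x + 7) + R/(x + 2)


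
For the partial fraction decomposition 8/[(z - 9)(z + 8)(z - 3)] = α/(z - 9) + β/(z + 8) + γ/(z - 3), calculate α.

Cover-up at z = 9: α = 8/[(9 + 8)(9 - 3)] = 8/[(17)(6)] = 8/102 = 4/51


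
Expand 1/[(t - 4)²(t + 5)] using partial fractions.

Cover-up at t=-5: γ = 1/(-5 - 4)² = 1/81. Cover-up at t=4: β = 1/(4 + 5) = 1/9. Comparing t² coeff: α = -γ = -1/81
Result: (-1/81)/(t - 4) + (1/9)/(t - 4)² + (1/81)/(t + 5)


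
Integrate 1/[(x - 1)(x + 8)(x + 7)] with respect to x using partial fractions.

Cover-up: A = 1/72, B = 1/9, C = -1/8. Decomposition: (1/72)/(x - 1) + (1/9)/(x + 8) - (1/8)/(x + 7). Integrate each term: (1/72) ln|(x - 1)| + (1/9) ln|(x + 8)| - (1/8) ln|(x + 7)| + C


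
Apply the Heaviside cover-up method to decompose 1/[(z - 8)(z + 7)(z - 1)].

Cover (z - 8), z=8: A = 1/[(8 + 7)(8 - 1)] = 1/105. Cover (z + 7), z=-7: B = 1/[(-7 - 8)(-7 - 1)] = 1/120. Cover (z - 1), z=1: C = 1/[(1 - 8)(1 + 7)] = -1/56.
Result: (1/105)/(z - 8) + (1/120)/(z + 7) - (1/56)/(z - 1)


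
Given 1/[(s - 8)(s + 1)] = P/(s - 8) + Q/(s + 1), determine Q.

Cover-up at s = -1: Q = 1/(-1 - 8) = -1/9


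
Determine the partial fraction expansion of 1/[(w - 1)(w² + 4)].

Cover-up at w = 1: α = 1/(1² + 4) = 1/5. Then β = -α = -1/5, γ = -α·(0 + 1) = -1/5
Result: (1/5)/(w - 1) - ((1/5)w + 1/5)/(w² + 4)


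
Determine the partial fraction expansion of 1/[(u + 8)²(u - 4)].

Cover-up at u=4: R = 1/(4 + 8)² = 1/144. Cover-up at u=-8: Q = 1/(-8 - 4) = -1/12. Comparing u² coeff: P = -R = -1/144
Result: (-1/144)/(u + 8) - (1/12)/(u + 8)² + (1/144)/(u - 4)


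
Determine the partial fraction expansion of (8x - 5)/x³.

(8x - 5) = Ax² + Bx + C. At x = 0: C = 8·0 - 5 = -5. Coefficients: A = 0, B = 8
Result: 8/x² - 5/x³


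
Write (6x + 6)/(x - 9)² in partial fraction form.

(6x + 6) = α(x - 9) + β. At x = 9: β = 6·9 + 6 = 60. Coeff of x: α = 6
Result: 6/(x - 9) + 60/(x - 9)²


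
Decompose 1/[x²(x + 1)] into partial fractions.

Cover-up at x=-1: γ = 1/(-1 - 0)² = 1. Cover-up at x=0: β = 1/(0 + 1) = 1. Comparing x² coeff: α = -γ = -1
Result: -1/x + 1/x² + 1/(x + 1)


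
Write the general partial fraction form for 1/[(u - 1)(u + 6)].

Distinct linear factors: α/(u - 1) + β/(u + 6)


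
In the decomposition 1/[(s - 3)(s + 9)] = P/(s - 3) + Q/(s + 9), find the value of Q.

Cover-up at s = -9: Q = 1/(-9 - 3) = -1/12


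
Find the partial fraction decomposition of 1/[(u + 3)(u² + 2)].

Cover-up at u = -3: P = 1/((-3)² + 2) = 1/11. Then Q = -P = -1/11, R = -P·(0 - 3) = 3/11
Result: (1/11)/(u + 3) - ((1/11)u - 3/11)/(u² + 2)


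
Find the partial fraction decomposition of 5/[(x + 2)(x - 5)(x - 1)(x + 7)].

Using Heaviside cover-up: (1/21)/(x + 2) + (5/336)/(x - 5) - (5/96)/(x - 1) - (1/96)/(x + 7)


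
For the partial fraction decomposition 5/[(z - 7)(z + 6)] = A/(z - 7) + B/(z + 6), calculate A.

Cover-up at z = 7: A = 5/(7 + 6) = 5/13


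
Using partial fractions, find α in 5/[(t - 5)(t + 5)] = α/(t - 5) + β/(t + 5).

Cover-up at t = 5: α = 5/(5 + 5) = 5/10 = 1/2


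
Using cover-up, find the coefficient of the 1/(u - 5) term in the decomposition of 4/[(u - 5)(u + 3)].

Cover (u - 5), set u=5: 4/((u + 3) at u=5) = 4/(8) = 1/2


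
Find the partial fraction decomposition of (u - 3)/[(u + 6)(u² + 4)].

At u=-6: α = (1·(-6) - 3)/((-6)² + 4) = -9/40. β = -α = 9/40, γ = 1 - (-6)·α = -7/20
Result: (-9/40)/(u + 6) + ((9/40)u - 7/20)/(u² + 4)


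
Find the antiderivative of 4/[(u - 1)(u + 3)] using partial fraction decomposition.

Decompose: 4/[(u - 1)(u + 3)] = 1/(u - 1) - 1/(u + 3). Integrate each term: ln|(u - 1)| - ln|(u + 3)| + C


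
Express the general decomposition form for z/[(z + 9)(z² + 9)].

Linear + irreducible quadratic: P/(z + 9) + (Qz + R)/(z² + 9)


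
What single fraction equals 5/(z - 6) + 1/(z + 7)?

Common denominator (z - 6)(z + 7). Numerator: 5(z + 7) + 1(z - 6) = (5z + 35) + (z - 6) = 6z + 29
Result: (6z + 29)/[(z - 6)(z + 7)]


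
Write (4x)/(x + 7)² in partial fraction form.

(4x) = P(x + 7) + Q. At x = -7: Q = 4·(-7) + 0 = -28. Coeff of x: P = 4
Result: 4/(x + 7) - 28/(x + 7)²


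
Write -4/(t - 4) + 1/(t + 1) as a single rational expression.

Common denominator (t - 4)(t + 1). Numerator: -4(t + 1) + 1(t - 4) = (-4t - 4) + (t - 4) = -3t - 8
Result: (-3t - 8)/[(t - 4)(t + 1)]


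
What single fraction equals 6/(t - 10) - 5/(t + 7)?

Common denominator (t - 10)(t + 7). Numerator: 6(t + 7) - 5(t - 10) = (6t + 42) - (5t - 50) = t + 92
Result: (t + 92)/[(t - 10)(t + 7)]


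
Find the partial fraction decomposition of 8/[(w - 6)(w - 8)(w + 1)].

Using cover-up method: A = -4/7, B = 4/9, C = 8/63
Result: (-4/7)/(w - 6) + (4/9)/(w - 8) + (8/63)/(w + 1)


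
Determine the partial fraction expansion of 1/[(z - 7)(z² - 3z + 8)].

Cover-up at z = 7: P = 1/(7² - 3·7 + 8) = 1/36. Then Q = -P = -1/36, R = -P·(-3 + 7) = -1/9
Result: (1/36)/(z - 7) - ((1/36)z + 1/9)/(z² - 3z + 8)


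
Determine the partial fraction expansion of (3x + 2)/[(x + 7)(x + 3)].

At x=-7: α = (3·(-7) + 2)/(-7 + 3) = 19/4. At x=-3: β = (3·(-3) + 2)/(-3 + 7) = -7/4
Result: (19/4)/(x + 7) - (7/4)/(x + 3)


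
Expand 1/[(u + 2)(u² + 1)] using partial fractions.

Cover-up at u = -2: α = 1/((-2)² + 1) = 1/5. Then β = -α = -1/5, γ = -α·(0 - 2) = 2/5
Result: (1/5)/(u + 2) - ((1/5)u - 2/5)/(u² + 1)


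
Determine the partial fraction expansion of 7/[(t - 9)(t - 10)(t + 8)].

Using cover-up method: A = -7/17, B = 7/18, C = 7/306
Result: (-7/17)/(t - 9) + (7/18)/(t - 10) + (7/306)/(t + 8)


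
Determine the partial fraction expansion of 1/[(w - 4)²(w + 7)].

Cover-up at w=-7: C = 1/(-7 - 4)² = 1/121. Cover-up at w=4: B = 1/(4 + 7) = 1/11. Comparing w² coeff: A = -C = -1/121
Result: (-1/121)/(w - 4) + (1/11)/(w - 4)² + (1/121)/(w + 7)


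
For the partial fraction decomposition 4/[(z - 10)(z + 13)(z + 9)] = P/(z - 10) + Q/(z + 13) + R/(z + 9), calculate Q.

Cover-up at z = -13: Q = 4/[(-13 - 10)(-13 + 9)] = 4/[(-23)(-4)] = 4/92 = 1/23


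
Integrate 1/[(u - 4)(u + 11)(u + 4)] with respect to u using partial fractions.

Cover-up: P = 1/120, Q = 1/105, R = -1/56. Decomposition: (1/120)/(u - 4) + (1/105)/(u + 11) - (1/56)/(u + 4). Integrate each term: (1/120) ln|(u - 4)| + (1/105) ln|(u + 11)| - (1/56) ln|(u + 4)| + C


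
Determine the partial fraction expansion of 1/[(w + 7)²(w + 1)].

Cover-up at w=-1: R = 1/(-1 + 7)² = 1/36. Cover-up at w=-7: Q = 1/(-7 + 1) = -1/6. Comparing w² coeff: P = -R = -1/36
Result: (-1/36)/(w + 7) - (1/6)/(w + 7)² + (1/36)/(w + 1)


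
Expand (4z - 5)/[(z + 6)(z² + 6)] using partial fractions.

At z=-6: α = (4·(-6) - 5)/((-6)² + 6) = -29/42. β = -α = 29/42, γ = 4 - (-6)·α = -1/7
Result: (-29/42)/(z + 6) + ((29/42)z - 1/7)/(z² + 6)


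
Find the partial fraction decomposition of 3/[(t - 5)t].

3/(t - 5)t = P/(t - 5) + Q/t. P = 3/(5 - 0) = 3/5, Q = 3/(0 - 5) = -3/5
Result: (3/5)/(t - 5) - (3/5)/t


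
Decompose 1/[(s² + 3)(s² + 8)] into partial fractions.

Coefficient matching gives α = γ = 0, β = 1/(8-3) = 1/5, δ = -β = -1/5
Result: (1/5)/(s² + 3) - (1/5)/(s² + 8)


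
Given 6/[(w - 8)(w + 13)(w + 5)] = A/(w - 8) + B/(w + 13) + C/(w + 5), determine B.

Cover-up at w = -13: B = 6/[(-13 - 8)(-13 + 5)] = 6/[(-21)(-8)] = 6/168 = 1/28


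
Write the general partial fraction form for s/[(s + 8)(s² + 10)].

Linear + irreducible quadratic: P/(s + 8) + (Qs + R)/(s² + 10)


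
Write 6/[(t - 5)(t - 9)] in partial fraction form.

6/(t - 5)(t - 9) = α/(t - 5) + β/(t - 9). α = 6/(5 - 9) = -3/2, β = 6/(9 - 5) = 3/2
Result: (-3/2)/(t - 5) + (3/2)/(t - 9)


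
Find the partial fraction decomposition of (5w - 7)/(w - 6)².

(5w - 7) = α(w - 6) + β. At w = 6: β = 5·6 - 7 = 23. Coeff of w: α = 5
Result: 5/(w - 6) + 23/(w - 6)²


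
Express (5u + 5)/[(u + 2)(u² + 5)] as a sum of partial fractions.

At u=-2: A = (5·(-2) + 5)/((-2)² + 5) = -5/9. B = -A = 5/9, C = 5 - (-2)·A = 35/9
Result: (-5/9)/(u + 2) + ((5/9)u + 35/9)/(u² + 5)


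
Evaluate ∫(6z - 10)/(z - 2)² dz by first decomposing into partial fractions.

Decompose: P = 6, Q = 6·2 - 10 = 2, so (6z - 10)/(z - 2)² = 6/(z - 2) + 2/(z - 2)². Integrate: ∫ P/(z - 2) dz = 6 ln|(z - 2)|; ∫ Q/(z - 2)² dz = -2/(z - 2). Sum: 6 ln|(z - 2)| - 2/(z - 2) + C


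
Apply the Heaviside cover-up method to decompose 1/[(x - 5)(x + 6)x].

Cover (x - 5), x=5: α = 1/[(5 + 6)(5 - 0)] = 1/55. Cover (x + 6), x=-6: β = 1/[(-6 - 5)(-6 - 0)] = 1/66. Cover x, x=0: γ = 1/[(0 - 5)(0 + 6)] = -1/30.
Result: (1/55)/(x - 5) + (1/66)/(x + 6) - (1/30)/x


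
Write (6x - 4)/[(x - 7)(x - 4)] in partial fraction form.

At x=7: A = (6·7 - 4)/(7 - 4) = 38/3. At x=4: B = (6·4 - 4)/(4 - 7) = -20/3
Result: (38/3)/(x - 7) - (20/3)/(x - 4)


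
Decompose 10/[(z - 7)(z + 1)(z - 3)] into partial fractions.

Using cover-up method: α = 5/16, β = 5/16, γ = -5/8
Result: (5/16)/(z - 7) + (5/16)/(z + 1) - (5/8)/(z - 3)


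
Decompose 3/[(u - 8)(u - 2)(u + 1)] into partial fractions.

Using cover-up method: α = 1/18, β = -1/6, γ = 1/9
Result: (1/18)/(u - 8) - (1/6)/(u - 2) + (1/9)/(u + 1)


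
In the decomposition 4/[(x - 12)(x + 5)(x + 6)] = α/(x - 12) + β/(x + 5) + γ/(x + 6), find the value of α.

Cover-up at x = 12: α = 4/[(12 + 5)(12 + 6)] = 4/[(17)(18)] = 4/306 = 2/153


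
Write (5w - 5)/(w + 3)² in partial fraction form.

(5w - 5) = α(w + 3) + β. At w = -3: β = 5·(-3) - 5 = -20. Coeff of w: α = 5
Result: 5/(w + 3) - 20/(w + 3)²


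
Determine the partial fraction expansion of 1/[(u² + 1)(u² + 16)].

Coefficient matching gives A = C = 0, B = 1/(16-1) = 1/15, D = -B = -1/15
Result: (1/15)/(u² + 1) - (1/15)/(u² + 16)


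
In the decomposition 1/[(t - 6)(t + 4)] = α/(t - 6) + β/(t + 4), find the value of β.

Cover-up at t = -4: β = 1/(-4 - 6) = -1/10


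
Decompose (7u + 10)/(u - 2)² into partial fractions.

(7u + 10) = P(u - 2) + Q. At u = 2: Q = 7·2 + 10 = 24. Coeff of u: P = 7
Result: 7/(u - 2) + 24/(u - 2)²


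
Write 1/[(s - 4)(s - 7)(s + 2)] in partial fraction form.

Using cover-up method: α = -1/18, β = 1/27, γ = 1/54
Result: (-1/18)/(s - 4) + (1/27)/(s - 7) + (1/54)/(s + 2)


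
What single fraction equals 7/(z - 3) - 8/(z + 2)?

Common denominator (z - 3)(z + 2). Numerator: 7(z + 2) - 8(z - 3) = (7z + 14) - (8z - 24) = -z + 38
Result: (-z + 38)/[(z - 3)(z + 2)]
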